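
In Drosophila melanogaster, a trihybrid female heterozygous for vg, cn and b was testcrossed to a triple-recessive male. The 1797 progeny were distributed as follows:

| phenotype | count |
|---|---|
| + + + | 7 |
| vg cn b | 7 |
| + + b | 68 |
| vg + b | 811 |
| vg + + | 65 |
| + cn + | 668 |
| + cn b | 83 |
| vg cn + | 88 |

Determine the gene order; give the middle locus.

cn

The two most frequent reciprocal classes, + cn + and vg + b, are the parental types, so the F1 was + cn + / vg + b.
The two rarest classes, + + + and vg cn b, are the double crossovers. Comparing them with the parentals, only the cn allele has switched, so cn is the middle locus and the order is vg – cn – b.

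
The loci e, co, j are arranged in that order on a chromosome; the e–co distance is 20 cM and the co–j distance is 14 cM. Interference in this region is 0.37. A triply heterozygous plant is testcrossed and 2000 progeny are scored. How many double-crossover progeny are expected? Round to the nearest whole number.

Map distances give recombination frequencies of 0.200 and 0.140 for the two intervals.
With interference 0.37 (so coincidence = 0.63), expected double-crossover frequency = 0.200 × 0.140 × 0.63 = 0.01764.
Expected number = 0.01764 × 2000 = 35.28 ≈ 35.

35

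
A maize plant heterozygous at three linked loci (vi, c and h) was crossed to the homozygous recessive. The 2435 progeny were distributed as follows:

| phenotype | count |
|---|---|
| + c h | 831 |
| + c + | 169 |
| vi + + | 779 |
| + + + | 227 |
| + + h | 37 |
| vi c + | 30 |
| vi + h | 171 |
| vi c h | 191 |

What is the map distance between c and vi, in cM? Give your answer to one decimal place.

19.9 cM

The two most frequent reciprocal classes, + c h and vi + +, are the parental types, so the F1 was + c h / vi + +.
The two rarest classes, + + h and vi c +, are the double crossovers. Comparing them with the parentals, only the c allele has switched, so c is the middle locus and the order is h – c – vi.
Crossovers in the c–vi interval produce the single-crossover classes vi c h and + + + (191 + 227 = 418) plus the double crossovers (67).
RF(c–vi) = (418 + 67) / 2435 = 485/2435 = 0.1992 → 19.9 cM.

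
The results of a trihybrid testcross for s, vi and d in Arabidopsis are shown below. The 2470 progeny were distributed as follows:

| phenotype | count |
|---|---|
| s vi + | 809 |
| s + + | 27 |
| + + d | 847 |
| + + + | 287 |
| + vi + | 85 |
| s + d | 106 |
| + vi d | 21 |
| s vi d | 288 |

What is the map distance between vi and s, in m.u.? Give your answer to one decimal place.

The two most frequent reciprocal classes, s vi + and + + d, are the parental types, so the F1 was s vi + / + + d.
The two rarest classes, s + + and + vi d, are the double crossovers. Comparing them with the parentals, only the vi allele has switched, so vi is the middle locus and the order is s – vi – d.
Crossovers in the s–vi interval produce the single-crossover classes + vi + and s + d (85 + 106 = 191) plus the double crossovers (48).
RF(s–vi) = (191 + 48) / 2470 = 239/2470 = 0.0968 → 9.7 m.u.

9.7 m.u.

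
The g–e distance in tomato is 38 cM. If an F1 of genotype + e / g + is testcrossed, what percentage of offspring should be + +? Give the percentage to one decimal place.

A map distance of 38 cM corresponds to a recombination frequency of 0.380.
The F1 is + e / g +, so + + is a recombinant gamete class with expected frequency r/2 = 0.380/2 = 0.1900.
That is 0.1900 = 19.0% of the progeny.

19.0%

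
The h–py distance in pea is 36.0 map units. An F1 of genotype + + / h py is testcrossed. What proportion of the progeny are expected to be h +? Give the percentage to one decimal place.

A map distance of 36.0 map units corresponds to a recombination frequency of 0.360.
The F1 is + + / h py, so h + is a recombinant gamete class with expected frequency r/2 = 0.360/2 = 0.1800.
That is 0.1800 = 18.0% of the progeny.

18.0%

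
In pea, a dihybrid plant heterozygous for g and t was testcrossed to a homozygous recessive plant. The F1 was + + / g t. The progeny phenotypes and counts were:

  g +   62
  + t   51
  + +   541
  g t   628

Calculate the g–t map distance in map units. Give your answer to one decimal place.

The recombinant classes are + t and g +: 51 + 62 = 113.
Recombination frequency = 113/1282 = 0.0881 ≈ 8.8%, i.e. 8.8 map units.

8.8 map units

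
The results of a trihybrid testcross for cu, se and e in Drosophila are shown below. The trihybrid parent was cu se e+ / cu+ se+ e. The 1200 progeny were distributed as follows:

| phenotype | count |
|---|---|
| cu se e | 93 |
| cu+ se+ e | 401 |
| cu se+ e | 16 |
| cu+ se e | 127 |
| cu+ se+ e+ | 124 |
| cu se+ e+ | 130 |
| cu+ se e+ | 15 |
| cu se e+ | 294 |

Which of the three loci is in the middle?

The two rarest classes, cu+ se e+ and cu se+ e, are the double crossovers. Comparing them with the parentals, only the cu allele has switched, so cu is the middle locus and the order is e – cu – se.

cu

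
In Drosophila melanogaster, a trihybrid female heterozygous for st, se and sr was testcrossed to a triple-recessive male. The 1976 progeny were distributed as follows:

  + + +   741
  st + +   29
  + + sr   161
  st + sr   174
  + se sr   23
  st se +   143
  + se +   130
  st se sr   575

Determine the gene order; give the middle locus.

The two most frequent reciprocal classes, + + + and st se sr, are the parental types, so the F1 was + + + / st se sr.
The two rarest classes, st + + and + se sr, are the double crossovers. Comparing them with the parentals, only the st allele has switched, so st is the middle locus and the order is se – st – sr.

st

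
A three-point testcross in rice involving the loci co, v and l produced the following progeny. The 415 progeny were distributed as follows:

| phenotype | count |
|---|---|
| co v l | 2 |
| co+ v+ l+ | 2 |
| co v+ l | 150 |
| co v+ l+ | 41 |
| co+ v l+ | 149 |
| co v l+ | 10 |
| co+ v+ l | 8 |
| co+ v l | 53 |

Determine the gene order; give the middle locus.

The two most frequent reciprocal classes, co+ v l+ and co v+ l, are the parental types, so the F1 was co+ v l+ / co v+ l.
The two rarest classes, co+ v+ l+ and co v l, are the double crossovers. Comparing them with the parentals, only the v allele has switched, so v is the middle locus and the order is l – v – co.

v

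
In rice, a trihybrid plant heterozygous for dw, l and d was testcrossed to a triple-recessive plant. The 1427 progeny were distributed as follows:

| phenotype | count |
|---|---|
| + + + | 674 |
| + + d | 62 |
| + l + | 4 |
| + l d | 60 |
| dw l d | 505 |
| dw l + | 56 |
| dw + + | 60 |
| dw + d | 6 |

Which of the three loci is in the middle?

The two most frequent reciprocal classes, dw l d and + + +, are the parental types, so the F1 was dw l d / + + +.
The two rarest classes, dw + d and + l +, are the double crossovers. Comparing them with the parentals, only the l allele has switched, so l is the middle locus and the order is d – l – dw.

l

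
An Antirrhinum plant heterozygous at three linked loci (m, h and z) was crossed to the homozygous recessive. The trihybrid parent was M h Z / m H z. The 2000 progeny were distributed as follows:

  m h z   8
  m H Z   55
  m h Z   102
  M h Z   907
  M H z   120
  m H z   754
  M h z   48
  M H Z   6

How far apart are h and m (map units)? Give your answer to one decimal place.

11.8 map units

The two rarest classes, M H Z and m h z, are the double crossovers. Comparing them with the parentals, only the h allele has switched, so h is the middle locus and the order is z – h – m.
Crossovers in the h–m interval produce the single-crossover classes m h Z and M H z (102 + 120 = 222) plus the double crossovers (14).
RF(h–m) = (222 + 14) / 2000 = 236/2000 = 0.1180 → 11.8 map units.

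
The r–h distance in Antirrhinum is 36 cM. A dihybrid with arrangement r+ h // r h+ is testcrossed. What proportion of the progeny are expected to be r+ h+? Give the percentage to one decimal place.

18.0%

A map distance of 36 cM corresponds to a recombination frequency of 0.360.
The F1 is r+ h / r h+, so r+ h+ is a recombinant gamete class with expected frequency r/2 = 0.360/2 = 0.1800.
That is 0.1800 = 18.0% of the progeny.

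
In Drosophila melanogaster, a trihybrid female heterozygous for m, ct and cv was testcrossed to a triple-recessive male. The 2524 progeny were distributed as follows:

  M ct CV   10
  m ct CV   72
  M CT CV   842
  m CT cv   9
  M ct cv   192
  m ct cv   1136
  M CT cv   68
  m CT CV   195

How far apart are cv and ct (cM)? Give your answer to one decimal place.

The two most frequent reciprocal classes, M CT CV and m ct cv, are the parental types, so the F1 was M CT CV / m ct cv.
The two rarest classes, M ct CV and m CT cv, are the double crossovers. Comparing them with the parentals, only the ct allele has switched, so ct is the middle locus and the order is m – ct – cv.
Crossovers in the ct–cv interval produce the single-crossover classes M CT cv and m ct CV (68 + 72 = 140) plus the double crossovers (19).
RF(ct–cv) = (140 + 19) / 2524 = 159/2524 = 0.0630 → 6.3 cM.

6.3 cM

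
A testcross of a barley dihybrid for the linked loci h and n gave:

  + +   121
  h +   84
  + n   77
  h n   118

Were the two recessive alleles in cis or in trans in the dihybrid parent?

cis

The two most frequent classes are + + (121) and h n (118); these are the parental (non-recombinant) types.
So the F1 carried + + on one chromosome and h n on the other — the recessive alleles are on the same chromosome (cis / coupling).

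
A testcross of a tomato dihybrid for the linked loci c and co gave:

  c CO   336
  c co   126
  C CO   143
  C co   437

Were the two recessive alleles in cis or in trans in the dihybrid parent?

The two most frequent classes are C co (437) and c CO (336); these are the parental (non-recombinant) types.
So the F1 carried C co on one chromosome and c CO on the other — the recessive alleles are on opposite chromosomes (trans / repulsion).

trans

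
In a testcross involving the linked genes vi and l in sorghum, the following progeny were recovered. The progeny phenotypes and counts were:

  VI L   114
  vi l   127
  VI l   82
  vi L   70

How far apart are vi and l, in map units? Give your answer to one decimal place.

The two most frequent classes, VI L (114) and vi l (127), are the parental types, so the F1 was VI L / vi l.
The recombinant classes are VI l and vi L: 82 + 70 = 152.
Recombination frequency = 152/393 = 0.3868 ≈ 38.7%, i.e. 38.7 map units.

38.7 map units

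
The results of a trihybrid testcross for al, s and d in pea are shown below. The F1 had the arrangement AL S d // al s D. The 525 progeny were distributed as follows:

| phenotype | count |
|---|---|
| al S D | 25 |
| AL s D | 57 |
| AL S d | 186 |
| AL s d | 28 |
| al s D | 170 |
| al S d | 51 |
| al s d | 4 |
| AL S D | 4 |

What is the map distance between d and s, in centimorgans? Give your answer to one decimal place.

The two rarest classes, AL S D and al s d, are the double crossovers. Comparing them with the parentals, only the d allele has switched, so d is the middle locus and the order is al – d – s.
Crossovers in the d–s interval produce the single-crossover classes AL s d and al S D (28 + 25 = 53) plus the double crossovers (8).
RF(d–s) = (53 + 8) / 525 = 61/525 = 0.1162 → 11.6 centimorgans.

11.6 centimorgans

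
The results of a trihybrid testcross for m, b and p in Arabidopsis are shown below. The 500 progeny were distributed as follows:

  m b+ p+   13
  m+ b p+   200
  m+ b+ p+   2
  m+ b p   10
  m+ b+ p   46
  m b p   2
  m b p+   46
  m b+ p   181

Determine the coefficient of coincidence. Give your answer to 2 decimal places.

The two most frequent reciprocal classes, m+ b p+ and m b+ p, are the parental types, so the F1 was m+ b p+ / m b+ p.
The two rarest classes, m+ b+ p+ and m b p, are the double crossovers. Comparing them with the parentals, only the b allele has switched, so b is the middle locus and the order is m – b – p.
m–b: (92 + 4)/500 = 0.1920; b–p: (23 + 4)/500 = 0.0540.
Expected DCO frequency = 0.1920 × 0.0540 ≈ 0.01037; observed = 4/500 ≈ 0.00800.
Coefficient of coincidence = 0.00800/0.01037 ≈ 0.77.

0.77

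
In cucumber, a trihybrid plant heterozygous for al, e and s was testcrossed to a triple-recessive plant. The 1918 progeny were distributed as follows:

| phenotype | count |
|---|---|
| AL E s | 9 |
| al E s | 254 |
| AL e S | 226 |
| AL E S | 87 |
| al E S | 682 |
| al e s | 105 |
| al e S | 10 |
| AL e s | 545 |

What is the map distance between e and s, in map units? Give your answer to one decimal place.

26.0 map units

The two most frequent reciprocal classes, al E S and AL e s, are the parental types, so the F1 was al E S / AL e s.
The two rarest classes, al e S and AL E s, are the double crossovers. Comparing them with the parentals, only the e allele has switched, so e is the middle locus and the order is al – e – s.
Crossovers in the e–s interval produce the single-crossover classes al E s and AL e S (254 + 226 = 480) plus the double crossovers (19).
RF(e–s) = (480 + 19) / 1918 = 499/1918 = 0.2602 → 26.0 map units.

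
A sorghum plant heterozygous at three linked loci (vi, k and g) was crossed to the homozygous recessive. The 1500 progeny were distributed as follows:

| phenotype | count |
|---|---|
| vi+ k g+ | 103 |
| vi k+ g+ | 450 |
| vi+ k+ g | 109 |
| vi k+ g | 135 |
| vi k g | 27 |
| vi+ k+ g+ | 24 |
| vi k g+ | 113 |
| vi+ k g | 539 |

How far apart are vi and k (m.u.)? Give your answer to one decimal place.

The two most frequent reciprocal classes, vi+ k g and vi k+ g+, are the parental types, so the F1 was vi+ k g / vi k+ g+.
The two rarest classes, vi k g and vi+ k+ g+, are the double crossovers. Comparing them with the parentals, only the vi allele has switched, so vi is the middle locus and the order is g – vi – k.
Crossovers in the vi–k interval produce the single-crossover classes vi+ k+ g and vi k g+ (109 + 113 = 222) plus the double crossovers (51).
RF(vi–k) = (222 + 51) / 1500 = 273/1500 = 0.1820 → 18.2 m.u.

18.2 m.u.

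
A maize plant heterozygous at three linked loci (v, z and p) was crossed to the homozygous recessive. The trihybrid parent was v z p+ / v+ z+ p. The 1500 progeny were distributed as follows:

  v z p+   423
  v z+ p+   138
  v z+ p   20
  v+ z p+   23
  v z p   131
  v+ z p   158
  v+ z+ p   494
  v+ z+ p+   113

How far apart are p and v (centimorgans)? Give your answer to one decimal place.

The two rarest classes, v+ z p+ and v z+ p, are the double crossovers. Comparing them with the parentals, only the v allele has switched, so v is the middle locus and the order is p – v – z.
Crossovers in the p–v interval produce the single-crossover classes v z p and v+ z+ p+ (131 + 113 = 244) plus the double crossovers (43).
RF(p–v) = (244 + 43) / 1500 = 287/1500 = 0.1913 → 19.1 centimorgans.

19.1 centimorgans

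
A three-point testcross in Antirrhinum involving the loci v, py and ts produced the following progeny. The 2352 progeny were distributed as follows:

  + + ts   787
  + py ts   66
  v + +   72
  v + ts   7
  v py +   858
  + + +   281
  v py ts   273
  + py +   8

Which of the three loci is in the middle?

v

The two most frequent reciprocal classes, v py + and + + ts, are the parental types, so the F1 was v py + / + + ts.
The two rarest classes, + py + and v + ts, are the double crossovers. Comparing them with the parentals, only the v allele has switched, so v is the middle locus and the order is py – v – ts.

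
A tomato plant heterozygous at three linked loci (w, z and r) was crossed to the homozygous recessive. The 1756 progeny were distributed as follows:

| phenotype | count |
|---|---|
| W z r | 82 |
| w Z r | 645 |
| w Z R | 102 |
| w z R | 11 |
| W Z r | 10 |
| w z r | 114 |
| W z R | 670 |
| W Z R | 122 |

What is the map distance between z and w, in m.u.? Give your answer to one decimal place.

14.6 m.u.

The two most frequent reciprocal classes, W z R and w Z r, are the parental types, so the F1 was W z R / w Z r.
The two rarest classes, w z R and W Z r, are the double crossovers. Comparing them with the parentals, only the w allele has switched, so w is the middle locus and the order is z – w – r.
Crossovers in the z–w interval produce the single-crossover classes W Z R and w z r (122 + 114 = 236) plus the double crossovers (21).
RF(z–w) = (236 + 21) / 1756 = 257/1756 = 0.1464 → 14.6 m.u.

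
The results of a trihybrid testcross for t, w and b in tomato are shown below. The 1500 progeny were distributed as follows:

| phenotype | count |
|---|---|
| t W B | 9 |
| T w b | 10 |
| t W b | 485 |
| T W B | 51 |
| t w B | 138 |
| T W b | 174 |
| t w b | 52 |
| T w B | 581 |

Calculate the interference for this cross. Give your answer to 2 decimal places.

The two most frequent reciprocal classes, t W b and T w B, are the parental types, so the F1 was t W b / T w B.
The two rarest classes, t W B and T w b, are the double crossovers. Comparing them with the parentals, only the b allele has switched, so b is the middle locus and the order is t – b – w.
t–b: (312 + 19)/1500 = 0.2207; b–w: (103 + 19)/1500 = 0.0813.
Expected DCO frequency = 0.2207 × 0.0813 ≈ 0.01794; observed = 19/1500 ≈ 0.01267.
Coefficient of coincidence = 0.01267/0.01794 ≈ 0.71; interference = 1 − 0.71 = 0.29.

0.29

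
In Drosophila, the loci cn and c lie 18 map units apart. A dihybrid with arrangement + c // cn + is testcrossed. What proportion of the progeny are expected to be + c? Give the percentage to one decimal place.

41.0%

A map distance of 18 map units corresponds to a recombination frequency of 0.180.
The F1 is + c / cn +, so + c is a parental gamete class with expected frequency (1 − r)/2 = 0.820/2 = 0.4100.
That is 0.4100 = 41.0% of the progeny.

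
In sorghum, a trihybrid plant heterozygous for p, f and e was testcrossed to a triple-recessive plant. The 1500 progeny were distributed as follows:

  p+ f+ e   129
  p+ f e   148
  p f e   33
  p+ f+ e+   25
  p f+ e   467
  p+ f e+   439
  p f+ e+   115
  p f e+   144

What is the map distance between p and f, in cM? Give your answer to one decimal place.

22.1 cM

The two most frequent reciprocal classes, p+ f e+ and p f+ e, are the parental types, so the F1 was p+ f e+ / p f+ e.
The two rarest classes, p+ f+ e+ and p f e, are the double crossovers. Comparing them with the parentals, only the f allele has switched, so f is the middle locus and the order is p – f – e.
Crossovers in the p–f interval produce the single-crossover classes p f e+ and p+ f+ e (144 + 129 = 273) plus the double crossovers (58).
RF(p–f) = (273 + 58) / 1500 = 331/1500 = 0.2207 → 22.1 cM.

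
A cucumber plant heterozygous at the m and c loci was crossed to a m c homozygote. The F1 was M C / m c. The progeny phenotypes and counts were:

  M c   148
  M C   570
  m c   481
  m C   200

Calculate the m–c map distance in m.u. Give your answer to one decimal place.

24.9 m.u.

The recombinant classes are M c and m C: 148 + 200 = 348.
Recombination frequency = 348/1399 = 0.2487 ≈ 24.9%, i.e. 24.9 m.u.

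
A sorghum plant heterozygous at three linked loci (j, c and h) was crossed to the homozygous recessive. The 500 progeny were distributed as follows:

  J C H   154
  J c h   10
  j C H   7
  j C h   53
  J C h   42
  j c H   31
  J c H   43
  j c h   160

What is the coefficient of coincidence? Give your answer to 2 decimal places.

The two most frequent reciprocal classes, j c h and J C H, are the parental types, so the F1 was j c h / J C H.
The two rarest classes, J c h and j C H, are the double crossovers. Comparing them with the parentals, only the j allele has switched, so j is the middle locus and the order is c – j – h.
c–j: (96 + 17)/500 = 0.2260; j–h: (73 + 17)/500 = 0.1800.
Expected DCO frequency = 0.2260 × 0.1800 ≈ 0.04068; observed = 17/500 ≈ 0.03400.
Coefficient of coincidence = 0.03400/0.04068 ≈ 0.84.

0.84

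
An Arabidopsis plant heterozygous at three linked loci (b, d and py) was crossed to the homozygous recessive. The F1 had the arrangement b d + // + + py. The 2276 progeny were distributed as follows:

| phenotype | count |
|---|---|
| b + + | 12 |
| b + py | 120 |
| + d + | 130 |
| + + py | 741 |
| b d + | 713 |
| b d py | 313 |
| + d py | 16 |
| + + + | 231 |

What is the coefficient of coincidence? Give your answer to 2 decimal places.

The two rarest classes, b + + and + d py, are the double crossovers. Comparing them with the parentals, only the d allele has switched, so d is the middle locus and the order is b – d – py.
b–d: (250 + 28)/2276 = 0.1221; d–py: (544 + 28)/2276 = 0.2513.
Expected DCO frequency = 0.1221 × 0.2513 ≈ 0.03068; observed = 28/2276 ≈ 0.01230.
Coefficient of coincidence = 0.01230/0.03068 ≈ 0.40.

0.40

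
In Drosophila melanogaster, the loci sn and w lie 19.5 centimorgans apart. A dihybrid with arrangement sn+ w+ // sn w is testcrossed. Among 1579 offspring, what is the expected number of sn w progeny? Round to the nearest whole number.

A map distance of 19.5 centimorgans corresponds to a recombination frequency of 0.195.
The F1 is sn+ w+ / sn w, so sn w is a parental gamete class with expected frequency (1 − r)/2 = 0.805/2 = 0.4025.
Expected number = 0.4025 × 1579 = 635.55 ≈ 636.

636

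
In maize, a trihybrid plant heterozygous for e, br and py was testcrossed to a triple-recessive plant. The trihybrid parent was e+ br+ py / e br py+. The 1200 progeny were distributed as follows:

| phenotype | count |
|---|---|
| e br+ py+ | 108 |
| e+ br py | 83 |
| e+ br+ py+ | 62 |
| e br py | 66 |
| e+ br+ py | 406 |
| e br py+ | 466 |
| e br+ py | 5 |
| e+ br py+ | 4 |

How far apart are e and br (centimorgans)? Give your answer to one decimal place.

16.7 centimorgans

The two rarest classes, e br+ py and e+ br py+, are the double crossovers. Comparing them with the parentals, only the e allele has switched, so e is the middle locus and the order is py – e – br.
Crossovers in the e–br interval produce the single-crossover classes e+ br py and e br+ py+ (83 + 108 = 191) plus the double crossovers (9).
RF(e–br) = (191 + 9) / 1200 = 200/1200 = 0.1667 → 16.7 centimorgans.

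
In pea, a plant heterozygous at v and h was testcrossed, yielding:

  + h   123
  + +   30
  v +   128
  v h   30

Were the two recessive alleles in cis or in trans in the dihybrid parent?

The two most frequent classes are + h (123) and v + (128); these are the parental (non-recombinant) types.
So the F1 carried + h on one chromosome and v + on the other — the recessive alleles are on opposite chromosomes (trans / repulsion).

trans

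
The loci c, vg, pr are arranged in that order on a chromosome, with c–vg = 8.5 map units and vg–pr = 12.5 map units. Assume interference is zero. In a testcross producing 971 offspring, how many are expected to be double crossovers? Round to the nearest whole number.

Map distances give recombination frequencies of 0.085 and 0.125 for the two intervals.
With no interference, expected double-crossover frequency = 0.085 × 0.125 = 0.01063.
Expected number = 0.01063 × 971 = 10.32 ≈ 10.

10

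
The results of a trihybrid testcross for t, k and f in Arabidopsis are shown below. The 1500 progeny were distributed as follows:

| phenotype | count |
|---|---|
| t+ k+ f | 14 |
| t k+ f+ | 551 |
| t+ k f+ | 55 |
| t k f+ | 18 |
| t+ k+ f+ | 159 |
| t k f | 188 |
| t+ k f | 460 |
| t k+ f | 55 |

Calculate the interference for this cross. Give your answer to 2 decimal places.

0.11

The two most frequent reciprocal classes, t k+ f+ and t+ k f, are the parental types, so the F1 was t k+ f+ / t+ k f.
The two rarest classes, t k f+ and t+ k+ f, are the double crossovers. Comparing them with the parentals, only the k allele has switched, so k is the middle locus and the order is t – k – f.
t–k: (347 + 32)/1500 = 0.2527; k–f: (110 + 32)/1500 = 0.0947.
Expected DCO frequency = 0.2527 × 0.0947 ≈ 0.02393; observed = 32/1500 ≈ 0.02133.
Coefficient of coincidence = 0.02133/0.02393 ≈ 0.89; interference = 1 − 0.89 = 0.11.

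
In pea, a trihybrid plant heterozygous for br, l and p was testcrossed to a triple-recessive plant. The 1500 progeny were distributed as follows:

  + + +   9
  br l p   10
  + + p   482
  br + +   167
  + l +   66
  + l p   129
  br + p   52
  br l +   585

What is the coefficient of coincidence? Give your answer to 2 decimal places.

The two most frequent reciprocal classes, br l + and + + p, are the parental types, so the F1 was br l + / + + p.
The two rarest classes, br l p and + + +, are the double crossovers. Comparing them with the parentals, only the p allele has switched, so p is the middle locus and the order is l – p – br.
l–p: (296 + 19)/1500 = 0.2100; p–br: (118 + 19)/1500 = 0.0913.
Expected DCO frequency = 0.2100 × 0.0913 ≈ 0.01917; observed = 19/1500 ≈ 0.01267.
Coefficient of coincidence = 0.01267/0.01917 ≈ 0.66.

0.66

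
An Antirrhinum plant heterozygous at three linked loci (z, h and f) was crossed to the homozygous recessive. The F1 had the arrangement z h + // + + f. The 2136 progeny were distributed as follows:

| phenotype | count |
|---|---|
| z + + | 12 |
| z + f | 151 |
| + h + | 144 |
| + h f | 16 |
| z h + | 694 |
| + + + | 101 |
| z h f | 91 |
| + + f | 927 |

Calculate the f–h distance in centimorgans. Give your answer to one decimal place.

The two rarest classes, z + + and + h f, are the double crossovers. Comparing them with the parentals, only the h allele has switched, so h is the middle locus and the order is f – h – z.
Crossovers in the f–h interval produce the single-crossover classes z h f and + + + (91 + 101 = 192) plus the double crossovers (28).
RF(f–h) = (192 + 28) / 2136 = 220/2136 = 0.1030 → 10.3 centimorgans.

10.3 centimorgans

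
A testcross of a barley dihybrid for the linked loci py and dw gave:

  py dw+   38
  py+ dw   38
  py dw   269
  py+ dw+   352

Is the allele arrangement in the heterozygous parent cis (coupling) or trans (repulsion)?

The two most frequent classes are py+ dw+ (352) and py dw (269); these are the parental (non-recombinant) types.
So the F1 carried py+ dw+ on one chromosome and py dw on the other — the recessive alleles are on the same chromosome (cis / coupling).

cis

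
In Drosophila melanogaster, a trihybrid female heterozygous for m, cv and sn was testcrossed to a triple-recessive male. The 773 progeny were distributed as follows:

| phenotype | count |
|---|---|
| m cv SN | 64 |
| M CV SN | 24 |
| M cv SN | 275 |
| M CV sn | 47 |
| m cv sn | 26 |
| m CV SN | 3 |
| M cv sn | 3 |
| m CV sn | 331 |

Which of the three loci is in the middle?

sn

The two most frequent reciprocal classes, m CV sn and M cv SN, are the parental types, so the F1 was m CV sn / M cv SN.
The two rarest classes, m CV SN and M cv sn, are the double crossovers. Comparing them with the parentals, only the sn allele has switched, so sn is the middle locus and the order is cv – sn – m.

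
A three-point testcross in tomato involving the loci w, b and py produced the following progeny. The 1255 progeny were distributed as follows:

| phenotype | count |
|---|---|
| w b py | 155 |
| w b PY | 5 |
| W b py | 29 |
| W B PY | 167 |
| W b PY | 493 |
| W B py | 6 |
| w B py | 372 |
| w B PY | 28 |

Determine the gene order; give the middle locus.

w

The two most frequent reciprocal classes, w B py and W b PY, are the parental types, so the F1 was w B py / W b PY.
The two rarest classes, W B py and w b PY, are the double crossovers. Comparing them with the parentals, only the w allele has switched, so w is the middle locus and the order is py – w – b.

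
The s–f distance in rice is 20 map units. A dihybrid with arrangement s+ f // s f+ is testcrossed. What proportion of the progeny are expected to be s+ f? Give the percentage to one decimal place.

A map distance of 20 map units corresponds to a recombination frequency of 0.200.
The F1 is s+ f / s f+, so s+ f is a parental gamete class with expected frequency (1 − r)/2 = 0.800/2 = 0.4000.
That is 0.4000 = 40.0% of the progeny.

40.0%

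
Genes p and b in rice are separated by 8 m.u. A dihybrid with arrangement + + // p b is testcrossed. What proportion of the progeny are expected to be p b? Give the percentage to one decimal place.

46.0%

A map distance of 8 m.u. corresponds to a recombination frequency of 0.080.
The F1 is + + / p b, so p b is a parental gamete class with expected frequency (1 − r)/2 = 0.920/2 = 0.4600.
That is 0.4600 = 46.0% of the progeny.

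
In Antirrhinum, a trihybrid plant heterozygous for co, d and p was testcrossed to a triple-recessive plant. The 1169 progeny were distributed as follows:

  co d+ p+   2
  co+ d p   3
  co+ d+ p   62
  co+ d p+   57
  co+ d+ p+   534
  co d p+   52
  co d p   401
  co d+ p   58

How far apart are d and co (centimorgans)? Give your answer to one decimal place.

10.3 centimorgans

The two most frequent reciprocal classes, co d p and co+ d+ p+, are the parental types, so the F1 was co d p / co+ d+ p+.
The two rarest classes, co+ d p and co d+ p+, are the double crossovers. Comparing them with the parentals, only the co allele has switched, so co is the middle locus and the order is p – co – d.
Crossovers in the co–d interval produce the single-crossover classes co d+ p and co+ d p+ (58 + 57 = 115) plus the double crossovers (5).
RF(co–d) = (115 + 5) / 1169 = 120/1169 = 0.1027 → 10.3 centimorgans.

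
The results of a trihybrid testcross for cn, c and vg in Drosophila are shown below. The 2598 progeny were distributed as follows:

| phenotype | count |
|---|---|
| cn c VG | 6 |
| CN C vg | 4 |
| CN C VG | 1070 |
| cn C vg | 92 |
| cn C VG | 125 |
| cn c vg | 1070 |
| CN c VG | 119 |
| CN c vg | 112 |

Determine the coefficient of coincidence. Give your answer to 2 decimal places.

0.48

The two most frequent reciprocal classes, cn c vg and CN C VG, are the parental types, so the F1 was cn c vg / CN C VG.
The two rarest classes, cn c VG and CN C vg, are the double crossovers. Comparing them with the parentals, only the vg allele has switched, so vg is the middle locus and the order is cn – vg – c.
cn–vg: (237 + 10)/2598 = 0.0951; vg–c: (211 + 10)/2598 = 0.0851.
Expected DCO frequency = 0.0951 × 0.0851 ≈ 0.00809; observed = 10/2598 ≈ 0.00385.
Coefficient of coincidence = 0.00385/0.00809 ≈ 0.48.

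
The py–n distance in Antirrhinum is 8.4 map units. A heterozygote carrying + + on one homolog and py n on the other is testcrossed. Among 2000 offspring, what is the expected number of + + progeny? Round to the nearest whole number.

A map distance of 8.4 map units corresponds to a recombination frequency of 0.084.
The F1 is + + / py n, so + + is a parental gamete class with expected frequency (1 − r)/2 = 0.916/2 = 0.4580.
Expected number = 0.4580 × 2000 = 916.00 ≈ 916.

916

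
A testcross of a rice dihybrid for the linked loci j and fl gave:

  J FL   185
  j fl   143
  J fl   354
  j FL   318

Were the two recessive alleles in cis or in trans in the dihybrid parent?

The two most frequent classes are J fl (354) and j FL (318); these are the parental (non-recombinant) types.
So the F1 carried J fl on one chromosome and j FL on the other — the recessive alleles are on opposite chromosomes (trans / repulsion).

trans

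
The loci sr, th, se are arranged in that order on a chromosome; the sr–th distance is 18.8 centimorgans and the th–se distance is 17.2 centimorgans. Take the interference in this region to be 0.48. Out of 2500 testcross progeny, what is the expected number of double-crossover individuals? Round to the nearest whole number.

42

Map distances give recombination frequencies of 0.188 and 0.172 for the two intervals.
With interference 0.48 (so coincidence = 0.52), expected double-crossover frequency = 0.188 × 0.172 × 0.52 = 0.01681.
Expected number = 0.01681 × 2500 = 42.04 ≈ 42.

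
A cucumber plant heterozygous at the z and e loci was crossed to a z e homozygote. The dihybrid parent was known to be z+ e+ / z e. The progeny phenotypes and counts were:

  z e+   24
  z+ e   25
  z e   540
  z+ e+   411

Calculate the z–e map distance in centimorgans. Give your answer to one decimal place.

The recombinant classes are z+ e and z e+: 25 + 24 = 49.
Recombination frequency = 49/1000 = 0.0490 ≈ 4.9%, i.e. 4.9 centimorgans.

4.9 centimorgans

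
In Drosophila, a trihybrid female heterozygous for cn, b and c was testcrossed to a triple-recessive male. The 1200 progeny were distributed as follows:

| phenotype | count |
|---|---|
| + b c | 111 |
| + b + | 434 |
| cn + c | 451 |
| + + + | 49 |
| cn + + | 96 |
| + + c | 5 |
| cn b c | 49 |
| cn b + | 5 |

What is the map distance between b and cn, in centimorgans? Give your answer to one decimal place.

The two most frequent reciprocal classes, + b + and cn + c, are the parental types, so the F1 was + b + / cn + c.
The two rarest classes, cn b + and + + c, are the double crossovers. Comparing them with the parentals, only the cn allele has switched, so cn is the middle locus and the order is c – cn – b.
Crossovers in the cn–b interval produce the single-crossover classes + + + and cn b c (49 + 49 = 98) plus the double crossovers (10).
RF(cn–b) = (98 + 10) / 1200 = 108/1200 = 0.0900 → 9.0 centimorgans.

9.0 centimorgans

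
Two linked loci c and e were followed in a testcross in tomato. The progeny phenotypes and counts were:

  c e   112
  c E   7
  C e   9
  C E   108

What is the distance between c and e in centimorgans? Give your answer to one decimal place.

6.8 centimorgans

The two most frequent classes, C E (108) and c e (112), are the parental types, so the F1 was C E / c e.
The recombinant classes are C e and c E: 9 + 7 = 16.
Recombination frequency = 16/236 = 0.0678 ≈ 6.8%, i.e. 6.8 centimorgans.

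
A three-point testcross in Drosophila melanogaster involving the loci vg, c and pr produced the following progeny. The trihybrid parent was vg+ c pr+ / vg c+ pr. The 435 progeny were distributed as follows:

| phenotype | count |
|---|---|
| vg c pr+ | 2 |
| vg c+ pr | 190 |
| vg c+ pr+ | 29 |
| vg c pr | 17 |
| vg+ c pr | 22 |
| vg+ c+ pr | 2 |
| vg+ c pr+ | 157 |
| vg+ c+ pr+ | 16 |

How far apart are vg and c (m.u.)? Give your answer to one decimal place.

8.5 m.u.

The two rarest classes, vg c pr+ and vg+ c+ pr, are the double crossovers. Comparing them with the parentals, only the vg allele has switched, so vg is the middle locus and the order is c – vg – pr.
Crossovers in the c–vg interval produce the single-crossover classes vg+ c+ pr+ and vg c pr (16 + 17 = 33) plus the double crossovers (4).
RF(c–vg) = (33 + 4) / 435 = 37/435 = 0.0851 → 8.5 m.u.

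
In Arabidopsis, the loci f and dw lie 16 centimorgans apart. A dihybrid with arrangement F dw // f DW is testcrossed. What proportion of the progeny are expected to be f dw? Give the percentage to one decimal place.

A map distance of 16 centimorgans corresponds to a recombination frequency of 0.160.
The F1 is F dw / f DW, so f dw is a recombinant gamete class with expected frequency r/2 = 0.160/2 = 0.0800.
That is 0.0800 = 8.0% of the progeny.

8.0%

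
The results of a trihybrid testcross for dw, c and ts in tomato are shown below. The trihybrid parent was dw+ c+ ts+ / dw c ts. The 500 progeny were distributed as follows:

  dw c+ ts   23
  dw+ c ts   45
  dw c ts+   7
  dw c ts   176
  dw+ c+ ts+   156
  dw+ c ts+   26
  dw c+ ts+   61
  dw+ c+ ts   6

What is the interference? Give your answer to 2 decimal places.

The two rarest classes, dw+ c+ ts and dw c ts+, are the double crossovers. Comparing them with the parentals, only the ts allele has switched, so ts is the middle locus and the order is dw – ts – c.
dw–ts: (106 + 13)/500 = 0.2380; ts–c: (49 + 13)/500 = 0.1240.
Expected DCO frequency = 0.2380 × 0.1240 ≈ 0.02951; observed = 13/500 ≈ 0.02600.
Coefficient of coincidence = 0.02600/0.02951 ≈ 0.88; interference = 1 − 0.88 = 0.12.

0.12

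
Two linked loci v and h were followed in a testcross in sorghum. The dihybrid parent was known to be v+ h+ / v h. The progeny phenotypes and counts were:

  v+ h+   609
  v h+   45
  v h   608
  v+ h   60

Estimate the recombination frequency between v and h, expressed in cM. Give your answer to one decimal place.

The recombinant classes are v+ h and v h+: 60 + 45 = 105.
Recombination frequency = 105/1322 = 0.0794 ≈ 7.9%, i.e. 7.9 cM.

7.9 cM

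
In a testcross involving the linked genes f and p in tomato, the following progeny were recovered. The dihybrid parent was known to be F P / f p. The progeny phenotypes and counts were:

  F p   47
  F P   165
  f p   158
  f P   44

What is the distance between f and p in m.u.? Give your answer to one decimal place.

The recombinant classes are F p and f P: 47 + 44 = 91.
Recombination frequency = 91/414 = 0.2198 ≈ 22.0%, i.e. 22.0 m.u.

22.0 m.u.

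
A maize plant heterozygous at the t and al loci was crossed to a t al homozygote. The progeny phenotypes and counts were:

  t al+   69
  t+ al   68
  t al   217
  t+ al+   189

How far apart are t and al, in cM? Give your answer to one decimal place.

25.2 cM

The two most frequent classes, t+ al+ (189) and t al (217), are the parental types, so the F1 was t+ al+ / t al.
The recombinant classes are t+ al and t al+: 68 + 69 = 137.
Recombination frequency = 137/543 = 0.2523 ≈ 25.2%, i.e. 25.2 cM.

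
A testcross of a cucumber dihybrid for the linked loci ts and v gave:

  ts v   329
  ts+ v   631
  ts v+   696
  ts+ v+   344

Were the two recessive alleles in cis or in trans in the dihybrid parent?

The two most frequent classes are ts+ v (631) and ts v+ (696); these are the parental (non-recombinant) types.
So the F1 carried ts+ v on one chromosome and ts v+ on the other — the recessive alleles are on opposite chromosomes (trans / repulsion).

trans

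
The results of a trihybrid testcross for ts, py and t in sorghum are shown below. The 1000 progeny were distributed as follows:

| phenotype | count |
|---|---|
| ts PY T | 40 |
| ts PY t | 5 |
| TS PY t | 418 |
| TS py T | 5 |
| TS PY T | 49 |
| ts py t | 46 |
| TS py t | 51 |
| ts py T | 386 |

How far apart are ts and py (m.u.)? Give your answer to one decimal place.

10.1 m.u.

The two most frequent reciprocal classes, TS PY t and ts py T, are the parental types, so the F1 was TS PY t / ts py T.
The two rarest classes, ts PY t and TS py T, are the double crossovers. Comparing them with the parentals, only the ts allele has switched, so ts is the middle locus and the order is t – ts – py.
Crossovers in the ts–py interval produce the single-crossover classes TS py t and ts PY T (51 + 40 = 91) plus the double crossovers (10).
RF(ts–py) = (91 + 10) / 1000 = 101/1000 = 0.1010 → 10.1 m.u.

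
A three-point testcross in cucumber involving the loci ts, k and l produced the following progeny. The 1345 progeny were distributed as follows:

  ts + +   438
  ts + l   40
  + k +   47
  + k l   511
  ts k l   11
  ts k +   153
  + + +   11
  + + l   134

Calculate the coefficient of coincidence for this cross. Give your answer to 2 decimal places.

The two most frequent reciprocal classes, ts + + and + k l, are the parental types, so the F1 was ts + + / + k l.
The two rarest classes, + + + and ts k l, are the double crossovers. Comparing them with the parentals, only the ts allele has switched, so ts is the middle locus and the order is k – ts – l.
k–ts: (287 + 22)/1345 = 0.2297; ts–l: (87 + 22)/1345 = 0.0810.
Expected DCO frequency = 0.2297 × 0.0810 ≈ 0.01861; observed = 22/1345 ≈ 0.01636.
Coefficient of coincidence = 0.01636/0.01861 ≈ 0.88.

0.88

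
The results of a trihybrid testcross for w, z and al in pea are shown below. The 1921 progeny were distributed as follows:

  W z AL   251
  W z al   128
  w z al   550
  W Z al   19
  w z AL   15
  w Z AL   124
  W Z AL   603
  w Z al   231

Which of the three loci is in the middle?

al

The two most frequent reciprocal classes, w z al and W Z AL, are the parental types, so the F1 was w z al / W Z AL.
The two rarest classes, w z AL and W Z al, are the double crossovers. Comparing them with the parentals, only the al allele has switched, so al is the middle locus and the order is w – al – z.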